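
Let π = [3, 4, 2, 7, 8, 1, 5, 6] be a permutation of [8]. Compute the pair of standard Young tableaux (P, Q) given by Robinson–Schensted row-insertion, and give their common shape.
P = [1, 4, 5, 6] / [2, 7, 8] / [3];  Q = [1, 2, 4, 5] / [3, 7, 8] / [6];  common shape = (4, 3, 1)

Row-insert the values π_1, π_2, … into P one at a time, bumping the leftmost entry strictly greater than the inserted value down to the next row. The recording tableau Q records, in position (i, j), the step at which that cell was added to P.
  Insert 3 (step 1): P = [3];  Q = [1]
  Insert 4 (step 2): P = [3, 4];  Q = [1, 2]
  Insert 2 (step 3): P = [2, 4] / [3];  Q = [1, 2] / [3]
  Insert 7 (step 4): P = [2, 4, 7] / [3];  Q = [1, 2, 4] / [3]
  Insert 8 (step 5): P = [2, 4, 7, 8] / [3];  Q = [1, 2, 4, 5] / [3]
  Insert 1 (step 6): P = [1, 4, 7, 8] / [2] / [3];  Q = [1, 2, 4, 5] / [3] / [6]
  Insert 5 (step 7): P = [1, 4, 5, 8] / [2, 7] / [3];  Q = [1, 2, 4, 5] / [3, 7] / [6]
  Insert 6 (step 8): P = [1, 4, 5, 6] / [2, 7, 8] / [3];  Q = [1, 2, 4, 5] / [3, 7, 8] / [6]
Final shape: (4, 3, 1).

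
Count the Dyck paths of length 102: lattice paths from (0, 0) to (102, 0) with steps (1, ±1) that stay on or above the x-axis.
C_51 = 7684785670514316385230816156

These Dyck paths are counted by the Catalan number C_n = (1/(n + 1)) · C(2n, n). For n = 51: C_51 = (1/52) · C(102, 51) = 399608854866744452032002440112/52 = 7684785670514316385230816156.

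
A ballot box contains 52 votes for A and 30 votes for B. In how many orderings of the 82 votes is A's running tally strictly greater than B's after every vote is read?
Strict-lead orderings = 5961107517754784340528

Total orderings of the 82 votes with 52 for A: C(82, 52) = 22218673475267832541968. By the Bertrand ballot formula (Cycle Lemma / reflection principle), the number of orderings in which A is strictly ahead of B throughout is (p − q)/(p + q) · C(p + q, p) = (52 − 30)/(52 + 30) · 22218673475267832541968 = 5961107517754784340528.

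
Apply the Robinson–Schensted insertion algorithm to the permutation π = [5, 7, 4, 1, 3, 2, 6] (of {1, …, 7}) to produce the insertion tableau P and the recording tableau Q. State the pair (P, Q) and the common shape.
P = [1, 2, 6] / [3, 7] / [4] / [5];  Q = [1, 2, 7] / [3, 5] / [4] / [6];  common shape = (3, 2, 1, 1)

Row-insert the values π_1, π_2, … into P one at a time, bumping the leftmost entry strictly greater than the inserted value down to the next row. The recording tableau Q records, in position (i, j), the step at which that cell was added to P.
  Insert 5 (step 1): P = [5];  Q = [1]
  Insert 7 (step 2): P = [5, 7];  Q = [1, 2]
  Insert 4 (step 3): P = [4, 7] / [5];  Q = [1, 2] / [3]
  Insert 1 (step 4): P = [1, 7] / [4] / [5];  Q = [1, 2] / [3] / [4]
  Insert 3 (step 5): P = [1, 3] / [4, 7] / [5];  Q = [1, 2] / [3, 5] / [4]
  Insert 2 (step 6): P = [1, 2] / [3, 7] / [4] / [5];  Q = [1, 2] / [3, 5] / [4] / [6]
  Insert 6 (step 7): P = [1, 2, 6] / [3, 7] / [4] / [5];  Q = [1, 2, 7] / [3, 5] / [4] / [6]
Final shape: (3, 2, 1, 1).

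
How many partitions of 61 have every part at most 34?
p(61, parts ≤ 34) = 1109773

Use the recurrence p(n, m) = p(n, m−1) + p(n−m, m): either the largest part is < m (count p(n, m−1)) or the largest part is exactly m (remove one copy of m, count p(n−m, m)). With p(0, ·) = 1 this gives p(61, parts ≤ 34) = 1109773. (By conjugating Young diagrams, this also counts partitions of 61 into at most 34 parts.)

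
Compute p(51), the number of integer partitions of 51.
p(51) = 239943

Compute p(n) via the recurrence p(n, m) = p(n, m−1) + p(n−m, m), where p(n, m) counts partitions of n with all parts ≤ m and p(n) = p(n, n). The base cases are p(0, m) = 1 and p(n, 0) = 0 for n > 0. Filling the table yields p(51) = 239943. (Euler's pentagonal recurrence is an alternative.)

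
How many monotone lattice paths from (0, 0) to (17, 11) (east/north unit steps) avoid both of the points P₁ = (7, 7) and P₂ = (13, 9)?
Number of paths = 12018888

Inclusion–exclusion. Total paths: C(28, 17) = 21474180. Through P₁: C(14, 7)·C(14, 10) = 3435432. Through P₂: C(22, 13)·C(6, 4) = 7461300. Since P₁ is strictly southwest of P₂, a monotone path through both must visit P₁ then P₂; paths through both = C(14, 7)·C(8, 6)·C(6, 4) = 1441440. Avoid both = 21474180 − 3435432 − 7461300 + 1441440 = 12018888.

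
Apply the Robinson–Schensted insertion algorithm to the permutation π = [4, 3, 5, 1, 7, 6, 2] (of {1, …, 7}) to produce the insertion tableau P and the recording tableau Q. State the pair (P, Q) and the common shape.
P = [1, 2, 6] / [3, 5] / [4, 7];  Q = [1, 3, 5] / [2, 6] / [4, 7];  common shape = (3, 2, 2)

Row-insert the values π_1, π_2, … into P one at a time, bumping the leftmost entry strictly greater than the inserted value down to the next row. The recording tableau Q records, in position (i, j), the step at which that cell was added to P.
  Insert 4 (step 1): P = [4];  Q = [1]
  Insert 3 (step 2): P = [3] / [4];  Q = [1] / [2]
  Insert 5 (step 3): P = [3, 5] / [4];  Q = [1, 3] / [2]
  Insert 1 (step 4): P = [1, 5] / [3] / [4];  Q = [1, 3] / [2] / [4]
  Insert 7 (step 5): P = [1, 5, 7] / [3] / [4];  Q = [1, 3, 5] / [2] / [4]
  Insert 6 (step 6): P = [1, 5, 6] / [3, 7] / [4];  Q = [1, 3, 5] / [2, 6] / [4]
  Insert 2 (step 7): P = [1, 2, 6] / [3, 5] / [4, 7];  Q = [1, 3, 5] / [2, 6] / [4, 7]
Final shape: (3, 2, 2).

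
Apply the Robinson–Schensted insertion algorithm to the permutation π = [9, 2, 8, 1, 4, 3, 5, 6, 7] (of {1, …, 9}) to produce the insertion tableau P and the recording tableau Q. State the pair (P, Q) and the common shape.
P = [1, 3, 5, 6, 7] / [2, 4] / [8] / [9];  Q = [1, 3, 7, 8, 9] / [2, 5] / [4] / [6];  common shape = (5, 2, 1, 1)

Row-insert the values π_1, π_2, … into P one at a time, bumping the leftmost entry strictly greater than the inserted value down to the next row. The recording tableau Q records, in position (i, j), the step at which that cell was added to P.
  Insert 9 (step 1): P = [9];  Q = [1]
  Insert 2 (step 2): P = [2] / [9];  Q = [1] / [2]
  Insert 8 (step 3): P = [2, 8] / [9];  Q = [1, 3] / [2]
  Insert 1 (step 4): P = [1, 8] / [2] / [9];  Q = [1, 3] / [2] / [4]
  Insert 4 (step 5): P = [1, 4] / [2, 8] / [9];  Q = [1, 3] / [2, 5] / [4]
  Insert 3 (step 6): P = [1, 3] / [2, 4] / [8] / [9];  Q = [1, 3] / [2, 5] / [4] / [6]
  Insert 5 (step 7): P = [1, 3, 5] / [2, 4] / [8] / [9];  Q = [1, 3, 7] / [2, 5] / [4] / [6]
  Insert 6 (step 8): P = [1, 3, 5, 6] / [2, 4] / [8] / [9];  Q = [1, 3, 7, 8] / [2, 5] / [4] / [6]
  Insert 7 (step 9): P = [1, 3, 5, 6, 7] / [2, 4] / [8] / [9];  Q = [1, 3, 7, 8, 9] / [2, 5] / [4] / [6]
Final shape: (5, 2, 1, 1).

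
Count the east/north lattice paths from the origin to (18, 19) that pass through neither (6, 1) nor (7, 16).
Number of paths = 16977982945

Inclusion–exclusion. Total paths: C(37, 18) = 17672631900. Through P₁: C(7, 6)·C(30, 12) = 605452575. Through P₂: C(23, 7)·C(14, 11) = 89237148. Since P₁ is strictly southwest of P₂, a monotone path through both must visit P₁ then P₂; paths through both = C(7, 6)·C(16, 1)·C(14, 11) = 40768. Avoid both = 17672631900 − 605452575 − 89237148 + 40768 = 16977982945.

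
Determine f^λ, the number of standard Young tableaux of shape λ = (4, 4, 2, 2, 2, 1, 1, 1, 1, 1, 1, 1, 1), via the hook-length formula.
# SYT of shape (4, 4, 2, 2, 2, 1, 1, 1, 1, 1, 1, 1, 1) = 29099070

Hook-length formula: f^λ = n! / Π hook(c), product over all cells c of the Young diagram. For λ = (4, 4, 2, 2, 2, 1, 1, 1, 1, 1, 1, 1, 1), n = 22 boxes. Hook lengths by row (left-to-right, top-to-bottom): [16, 7, 3, 2]; [15, 6, 2, 1]; [12, 3]; [11, 2]; [10, 1]; [8]; [7]; [6]; [5]; [4]; [3]; [2]; [1]. Product of hooks = 38626689024000. So f^λ = 22! / 38626689024000 = 1124000727777607680000 / 38626689024000 = 29099070.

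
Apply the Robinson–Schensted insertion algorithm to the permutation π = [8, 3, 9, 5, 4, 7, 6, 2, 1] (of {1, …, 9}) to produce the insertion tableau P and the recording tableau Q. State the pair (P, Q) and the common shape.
P = [1, 4, 6] / [2, 7] / [3, 9] / [5] / [8];  Q = [1, 3, 6] / [2, 4] / [5, 7] / [8] / [9];  common shape = (3, 2, 2, 1, 1)

Row-insert the values π_1, π_2, … into P one at a time, bumping the leftmost entry strictly greater than the inserted value down to the next row. The recording tableau Q records, in position (i, j), the step at which that cell was added to P.
  Insert 8 (step 1): P = [8];  Q = [1]
  Insert 3 (step 2): P = [3] / [8];  Q = [1] / [2]
  Insert 9 (step 3): P = [3, 9] / [8];  Q = [1, 3] / [2]
  Insert 5 (step 4): P = [3, 5] / [8, 9];  Q = [1, 3] / [2, 4]
  Insert 4 (step 5): P = [3, 4] / [5, 9] / [8];  Q = [1, 3] / [2, 4] / [5]
  Insert 7 (step 6): P = [3, 4, 7] / [5, 9] / [8];  Q = [1, 3, 6] / [2, 4] / [5]
  Insert 6 (step 7): P = [3, 4, 6] / [5, 7] / [8, 9];  Q = [1, 3, 6] / [2, 4] / [5, 7]
  Insert 2 (step 8): P = [2, 4, 6] / [3, 7] / [5, 9] / [8];  Q = [1, 3, 6] / [2, 4] / [5, 7] / [8]
  Insert 1 (step 9): P = [1, 4, 6] / [2, 7] / [3, 9] / [5] / [8];  Q = [1, 3, 6] / [2, 4] / [5, 7] / [8] / [9]
Final shape: (3, 2, 2, 1, 1).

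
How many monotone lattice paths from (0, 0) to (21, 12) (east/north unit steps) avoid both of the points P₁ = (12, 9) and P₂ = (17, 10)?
Number of paths = 190062145

Inclusion–exclusion. Total paths: C(33, 21) = 354817320. Through P₁: C(21, 12)·C(12, 9) = 64664600. Through P₂: C(27, 17)·C(6, 4) = 126544275. Since P₁ is strictly southwest of P₂, a monotone path through both must visit P₁ then P₂; paths through both = C(21, 12)·C(6, 5)·C(6, 4) = 26453700. Avoid both = 354817320 − 64664600 − 126544275 + 26453700 = 190062145.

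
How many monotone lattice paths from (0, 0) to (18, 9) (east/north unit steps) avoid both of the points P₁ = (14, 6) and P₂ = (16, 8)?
Number of paths = 1821492

Inclusion–exclusion. Total paths: C(27, 18) = 4686825. Through P₁: C(20, 14)·C(7, 4) = 1356600. Through P₂: C(24, 16)·C(3, 2) = 2206413. Since P₁ is strictly southwest of P₂, a monotone path through both must visit P₁ then P₂; paths through both = C(20, 14)·C(4, 2)·C(3, 2) = 697680. Avoid both = 4686825 − 1356600 − 2206413 + 697680 = 1821492.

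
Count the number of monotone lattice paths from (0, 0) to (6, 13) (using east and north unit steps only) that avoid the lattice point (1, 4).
Number of paths = 17122

Total paths from (0, 0) to (6, 13): C(19, 6) = 27132. Paths through (1, 4): (paths (0, 0) → (1, 4)) × (paths (1, 4) → (6, 13)) = C(5, 1) · C(14, 5) = 5 · 2002 = 10010. Avoidance count = 27132 − 10010 = 17122.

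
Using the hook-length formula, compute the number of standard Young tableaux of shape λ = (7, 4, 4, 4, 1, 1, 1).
# SYT of shape (7, 4, 4, 4, 1, 1, 1) = 1094324000

Hook-length formula: f^λ = n! / Π hook(c), product over all cells c of the Young diagram. For λ = (7, 4, 4, 4, 1, 1, 1), n = 22 boxes. Hook lengths by row (left-to-right, top-to-bottom): [13, 9, 8, 7, 3, 2, 1]; [9, 5, 4, 3]; [8, 4, 3, 2]; [7, 3, 2, 1]; [3]; [2]; [1]. Product of hooks = 1027118776320. So f^λ = 22! / 1027118776320 = 1124000727777607680000 / 1027118776320 = 1094324000.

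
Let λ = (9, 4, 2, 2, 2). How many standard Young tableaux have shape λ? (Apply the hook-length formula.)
# SYT of shape (9, 4, 2, 2, 2) = 9593100

Hook-length formula: f^λ = n! / Π hook(c), product over all cells c of the Young diagram. For λ = (9, 4, 2, 2, 2), n = 19 boxes. Hook lengths by row (left-to-right, top-to-bottom): [13, 12, 8, 7, 5, 4, 3, 2, 1]; [7, 6, 2, 1]; [4, 3]; [3, 2]; [2, 1]. Product of hooks = 12680478720. So f^λ = 19! / 12680478720 = 121645100408832000 / 12680478720 = 9593100.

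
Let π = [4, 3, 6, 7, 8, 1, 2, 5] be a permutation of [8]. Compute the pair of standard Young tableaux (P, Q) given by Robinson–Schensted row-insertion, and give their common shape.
P = [1, 2, 5, 8] / [3, 6, 7] / [4];  Q = [1, 3, 4, 5] / [2, 7, 8] / [6];  common shape = (4, 3, 1)

Row-insert the values π_1, π_2, … into P one at a time, bumping the leftmost entry strictly greater than the inserted value down to the next row. The recording tableau Q records, in position (i, j), the step at which that cell was added to P.
  Insert 4 (step 1): P = [4];  Q = [1]
  Insert 3 (step 2): P = [3] / [4];  Q = [1] / [2]
  Insert 6 (step 3): P = [3, 6] / [4];  Q = [1, 3] / [2]
  Insert 7 (step 4): P = [3, 6, 7] / [4];  Q = [1, 3, 4] / [2]
  Insert 8 (step 5): P = [3, 6, 7, 8] / [4];  Q = [1, 3, 4, 5] / [2]
  Insert 1 (step 6): P = [1, 6, 7, 8] / [3] / [4];  Q = [1, 3, 4, 5] / [2] / [6]
  Insert 2 (step 7): P = [1, 2, 7, 8] / [3, 6] / [4];  Q = [1, 3, 4, 5] / [2, 7] / [6]
  Insert 5 (step 8): P = [1, 2, 5, 8] / [3, 6, 7] / [4];  Q = [1, 3, 4, 5] / [2, 7, 8] / [6]
Final shape: (4, 3, 1).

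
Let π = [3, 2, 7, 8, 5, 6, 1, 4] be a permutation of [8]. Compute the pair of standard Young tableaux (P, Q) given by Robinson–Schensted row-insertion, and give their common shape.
P = [1, 4, 6] / [2, 5, 8] / [3, 7];  Q = [1, 3, 4] / [2, 5, 6] / [7, 8];  common shape = (3, 3, 2)

Row-insert the values π_1, π_2, … into P one at a time, bumping the leftmost entry strictly greater than the inserted value down to the next row. The recording tableau Q records, in position (i, j), the step at which that cell was added to P.
  Insert 3 (step 1): P = [3];  Q = [1]
  Insert 2 (step 2): P = [2] / [3];  Q = [1] / [2]
  Insert 7 (step 3): P = [2, 7] / [3];  Q = [1, 3] / [2]
  Insert 8 (step 4): P = [2, 7, 8] / [3];  Q = [1, 3, 4] / [2]
  Insert 5 (step 5): P = [2, 5, 8] / [3, 7];  Q = [1, 3, 4] / [2, 5]
  Insert 6 (step 6): P = [2, 5, 6] / [3, 7, 8];  Q = [1, 3, 4] / [2, 5, 6]
  Insert 1 (step 7): P = [1, 5, 6] / [2, 7, 8] / [3];  Q = [1, 3, 4] / [2, 5, 6] / [7]
  Insert 4 (step 8): P = [1, 4, 6] / [2, 5, 8] / [3, 7];  Q = [1, 3, 4] / [2, 5, 6] / [7, 8]
Final shape: (3, 3, 2).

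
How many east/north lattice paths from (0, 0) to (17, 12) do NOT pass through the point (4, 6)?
Number of paths = 46198215

Total paths from (0, 0) to (17, 12): C(29, 17) = 51895935. Paths through (4, 6): (paths (0, 0) → (4, 6)) × (paths (4, 6) → (17, 12)) = C(10, 4) · C(19, 13) = 210 · 27132 = 5697720. Avoidance count = 51895935 − 5697720 = 46198215.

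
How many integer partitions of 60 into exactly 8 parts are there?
p(60, 8 parts) = 37638

Partitions of n into exactly k parts are in bijection with partitions of n − k into at most k parts (subtract 1 from each part). So p(60, exactly 8) = p(52, parts ≤ 8). Computing via the recurrence p(m, j) = p(m, j−1) + p(m−j, j) gives 37638.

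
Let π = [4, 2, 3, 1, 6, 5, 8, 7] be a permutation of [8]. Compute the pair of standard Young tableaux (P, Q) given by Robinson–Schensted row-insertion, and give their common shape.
P = [1, 3, 5, 7] / [2, 6, 8] / [4];  Q = [1, 3, 5, 7] / [2, 6, 8] / [4];  common shape = (4, 3, 1)

Row-insert the values π_1, π_2, … into P one at a time, bumping the leftmost entry strictly greater than the inserted value down to the next row. The recording tableau Q records, in position (i, j), the step at which that cell was added to P.
  Insert 4 (step 1): P = [4];  Q = [1]
  Insert 2 (step 2): P = [2] / [4];  Q = [1] / [2]
  Insert 3 (step 3): P = [2, 3] / [4];  Q = [1, 3] / [2]
  Insert 1 (step 4): P = [1, 3] / [2] / [4];  Q = [1, 3] / [2] / [4]
  Insert 6 (step 5): P = [1, 3, 6] / [2] / [4];  Q = [1, 3, 5] / [2] / [4]
  Insert 5 (step 6): P = [1, 3, 5] / [2, 6] / [4];  Q = [1, 3, 5] / [2, 6] / [4]
  Insert 8 (step 7): P = [1, 3, 5, 8] / [2, 6] / [4];  Q = [1, 3, 5, 7] / [2, 6] / [4]
  Insert 7 (step 8): P = [1, 3, 5, 7] / [2, 6, 8] / [4];  Q = [1, 3, 5, 7] / [2, 6, 8] / [4]
Final shape: (4, 3, 1).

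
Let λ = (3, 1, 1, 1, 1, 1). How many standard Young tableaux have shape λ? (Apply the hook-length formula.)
# SYT of shape (3, 1, 1, 1, 1, 1) = 21

Hook-length formula: f^λ = n! / Π hook(c), product over all cells c of the Young diagram. For λ = (3, 1, 1, 1, 1, 1), n = 8 boxes. Hook lengths by row (left-to-right, top-to-bottom): [8, 2, 1]; [5]; [4]; [3]; [2]; [1]. Product of hooks = 1920. So f^λ = 8! / 1920 = 40320 / 1920 = 21.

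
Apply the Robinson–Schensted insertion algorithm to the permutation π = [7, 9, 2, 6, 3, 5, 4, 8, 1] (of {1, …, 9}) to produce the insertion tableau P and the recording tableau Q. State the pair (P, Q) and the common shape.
P = [1, 3, 4, 8] / [2, 9] / [5] / [6] / [7];  Q = [1, 2, 6, 8] / [3, 4] / [5] / [7] / [9];  common shape = (4, 2, 1, 1, 1)

Row-insert the values π_1, π_2, … into P one at a time, bumping the leftmost entry strictly greater than the inserted value down to the next row. The recording tableau Q records, in position (i, j), the step at which that cell was added to P.
  Insert 7 (step 1): P = [7];  Q = [1]
  Insert 9 (step 2): P = [7, 9];  Q = [1, 2]
  Insert 2 (step 3): P = [2, 9] / [7];  Q = [1, 2] / [3]
  Insert 6 (step 4): P = [2, 6] / [7, 9];  Q = [1, 2] / [3, 4]
  Insert 3 (step 5): P = [2, 3] / [6, 9] / [7];  Q = [1, 2] / [3, 4] / [5]
  Insert 5 (step 6): P = [2, 3, 5] / [6, 9] / [7];  Q = [1, 2, 6] / [3, 4] / [5]
  Insert 4 (step 7): P = [2, 3, 4] / [5, 9] / [6] / [7];  Q = [1, 2, 6] / [3, 4] / [5] / [7]
  Insert 8 (step 8): P = [2, 3, 4, 8] / [5, 9] / [6] / [7];  Q = [1, 2, 6, 8] / [3, 4] / [5] / [7]
  Insert 1 (step 9): P = [1, 3, 4, 8] / [2, 9] / [5] / [6] / [7];  Q = [1, 2, 6, 8] / [3, 4] / [5] / [7] / [9]
Final shape: (4, 2, 1, 1, 1).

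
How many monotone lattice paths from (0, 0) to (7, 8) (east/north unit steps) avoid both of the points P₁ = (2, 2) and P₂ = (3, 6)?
Number of paths = 2853

Inclusion–exclusion. Total paths: C(15, 7) = 6435. Through P₁: C(4, 2)·C(11, 5) = 2772. Through P₂: C(9, 3)·C(6, 4) = 1260. Since P₁ is strictly southwest of P₂, a monotone path through both must visit P₁ then P₂; paths through both = C(4, 2)·C(5, 1)·C(6, 4) = 450. Avoid both = 6435 − 2772 − 1260 + 450 = 2853.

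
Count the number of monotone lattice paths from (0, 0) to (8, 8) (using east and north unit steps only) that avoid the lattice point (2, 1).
Number of paths = 7722

Total paths from (0, 0) to (8, 8): C(16, 8) = 12870. Paths through (2, 1): (paths (0, 0) → (2, 1)) × (paths (2, 1) → (8, 8)) = C(3, 2) · C(13, 6) = 3 · 1716 = 5148. Avoidance count = 12870 − 5148 = 7722.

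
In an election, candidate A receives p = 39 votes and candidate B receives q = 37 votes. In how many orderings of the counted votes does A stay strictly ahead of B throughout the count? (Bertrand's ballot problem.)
Strict-lead orderings = 176733862787006701400

Total orderings of the 76 votes with 39 for A: C(76, 39) = 6715886785906254653200. By the Bertrand ballot formula (Cycle Lemma / reflection principle), the number of orderings in which A is strictly ahead of B throughout is (p − q)/(p + q) · C(p + q, p) = (39 − 37)/(39 + 37) · 6715886785906254653200 = 176733862787006701400.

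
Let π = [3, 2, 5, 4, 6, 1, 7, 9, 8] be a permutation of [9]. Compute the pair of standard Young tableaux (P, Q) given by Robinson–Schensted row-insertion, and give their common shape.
P = [1, 4, 6, 7, 8] / [2, 5, 9] / [3];  Q = [1, 3, 5, 7, 8] / [2, 4, 9] / [6];  common shape = (5, 3, 1)

Row-insert the values π_1, π_2, … into P one at a time, bumping the leftmost entry strictly greater than the inserted value down to the next row. The recording tableau Q records, in position (i, j), the step at which that cell was added to P.
  Insert 3 (step 1): P = [3];  Q = [1]
  Insert 2 (step 2): P = [2] / [3];  Q = [1] / [2]
  Insert 5 (step 3): P = [2, 5] / [3];  Q = [1, 3] / [2]
  Insert 4 (step 4): P = [2, 4] / [3, 5];  Q = [1, 3] / [2, 4]
  Insert 6 (step 5): P = [2, 4, 6] / [3, 5];  Q = [1, 3, 5] / [2, 4]
  Insert 1 (step 6): P = [1, 4, 6] / [2, 5] / [3];  Q = [1, 3, 5] / [2, 4] / [6]
  Insert 7 (step 7): P = [1, 4, 6, 7] / [2, 5] / [3];  Q = [1, 3, 5, 7] / [2, 4] / [6]
  Insert 9 (step 8): P = [1, 4, 6, 7, 9] / [2, 5] / [3];  Q = [1, 3, 5, 7, 8] / [2, 4] / [6]
  Insert 8 (step 9): P = [1, 4, 6, 7, 8] / [2, 5, 9] / [3];  Q = [1, 3, 5, 7, 8] / [2, 4, 9] / [6]
Final shape: (5, 3, 1).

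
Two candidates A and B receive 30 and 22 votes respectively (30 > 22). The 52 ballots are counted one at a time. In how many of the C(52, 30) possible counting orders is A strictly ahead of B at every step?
Strict-lead orderings = 41620603020640

Total orderings of the 52 votes with 30 for A: C(52, 30) = 270533919634160. By the Bertrand ballot formula (Cycle Lemma / reflection principle), the number of orderings in which A is strictly ahead of B throughout is (p − q)/(p + q) · C(p + q, p) = (30 − 22)/(30 + 22) · 270533919634160 = 41620603020640.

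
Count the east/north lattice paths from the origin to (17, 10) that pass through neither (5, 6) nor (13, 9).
Number of paths = 5489495

Inclusion–exclusion. Total paths: C(27, 17) = 8436285. Through P₁: C(11, 5)·C(16, 12) = 840840. Through P₂: C(22, 13)·C(5, 4) = 2487100. Since P₁ is strictly southwest of P₂, a monotone path through both must visit P₁ then P₂; paths through both = C(11, 5)·C(11, 8)·C(5, 4) = 381150. Avoid both = 8436285 − 840840 − 2487100 + 381150 = 5489495.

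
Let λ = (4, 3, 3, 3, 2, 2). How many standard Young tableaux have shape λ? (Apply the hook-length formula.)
# SYT of shape (4, 3, 3, 3, 2, 2) = 544544

Hook-length formula: f^λ = n! / Π hook(c), product over all cells c of the Young diagram. For λ = (4, 3, 3, 3, 2, 2), n = 17 boxes. Hook lengths by row (left-to-right, top-to-bottom): [9, 8, 5, 1]; [7, 6, 3]; [6, 5, 2]; [5, 4, 1]; [3, 2]; [2, 1]. Product of hooks = 653184000. So f^λ = 17! / 653184000 = 355687428096000 / 653184000 = 544544.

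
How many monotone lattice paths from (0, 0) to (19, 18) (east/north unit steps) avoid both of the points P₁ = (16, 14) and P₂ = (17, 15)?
Number of paths = 9834064575

Inclusion–exclusion. Total paths: C(37, 19) = 17672631900. Through P₁: C(30, 16)·C(7, 3) = 5089793625. Through P₂: C(32, 17)·C(5, 2) = 5657227200. Since P₁ is strictly southwest of P₂, a monotone path through both must visit P₁ then P₂; paths through both = C(30, 16)·C(2, 1)·C(5, 2) = 2908453500. Avoid both = 17672631900 − 5089793625 − 5657227200 + 2908453500 = 9834064575.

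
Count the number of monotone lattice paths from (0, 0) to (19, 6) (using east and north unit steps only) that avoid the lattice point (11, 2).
Number of paths = 138490

Total paths from (0, 0) to (19, 6): C(25, 19) = 177100. Paths through (11, 2): (paths (0, 0) → (11, 2)) × (paths (11, 2) → (19, 6)) = C(13, 11) · C(12, 8) = 78 · 495 = 38610. Avoidance count = 177100 − 38610 = 138490.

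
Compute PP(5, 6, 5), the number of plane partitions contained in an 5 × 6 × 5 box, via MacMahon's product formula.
PP(5, 6, 5) = 3184461423

Evaluate the triple product over i = 1..5, j = 1..6, k = 1..5. The factors are (2/1) · (3/2) · (4/3) · (5/4) · (6/5) · (3/2) · (4/3) · (5/4) · … (150 factors total). The numerators and denominators telescope so the product is an integer; carrying out the multiplication exactly gives PP(5, 6, 5) = 3184461423.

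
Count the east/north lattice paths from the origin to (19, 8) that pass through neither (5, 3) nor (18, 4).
Number of paths = 1536252

Inclusion–exclusion. Total paths: C(27, 19) = 2220075. Through P₁: C(8, 5)·C(19, 14) = 651168. Through P₂: C(22, 18)·C(5, 1) = 36575. Since P₁ is strictly southwest of P₂, a monotone path through both must visit P₁ then P₂; paths through both = C(8, 5)·C(14, 13)·C(5, 1) = 3920. Avoid both = 2220075 − 651168 − 36575 + 3920 = 1536252.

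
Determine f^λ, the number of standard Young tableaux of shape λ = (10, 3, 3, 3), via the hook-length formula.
# SYT of shape (10, 3, 3, 3) = 1627920

Hook-length formula: f^λ = n! / Π hook(c), product over all cells c of the Young diagram. For λ = (10, 3, 3, 3), n = 19 boxes. Hook lengths by row (left-to-right, top-to-bottom): [13, 12, 11, 7, 6, 5, 4, 3, 2, 1]; [5, 4, 3]; [4, 3, 2]; [3, 2, 1]. Product of hooks = 74724249600. So f^λ = 19! / 74724249600 = 121645100408832000 / 74724249600 = 1627920.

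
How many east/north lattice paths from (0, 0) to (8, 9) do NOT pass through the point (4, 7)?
Number of paths = 19360

Total paths from (0, 0) to (8, 9): C(17, 8) = 24310. Paths through (4, 7): (paths (0, 0) → (4, 7)) × (paths (4, 7) → (8, 9)) = C(11, 4) · C(6, 4) = 330 · 15 = 4950. Avoidance count = 24310 − 4950 = 19360.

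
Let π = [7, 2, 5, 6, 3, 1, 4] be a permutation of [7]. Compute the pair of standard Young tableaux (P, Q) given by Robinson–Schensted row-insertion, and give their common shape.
P = [1, 3, 4] / [2, 6] / [5] / [7];  Q = [1, 3, 4] / [2, 7] / [5] / [6];  common shape = (3, 2, 1, 1)

Row-insert the values π_1, π_2, … into P one at a time, bumping the leftmost entry strictly greater than the inserted value down to the next row. The recording tableau Q records, in position (i, j), the step at which that cell was added to P.
  Insert 7 (step 1): P = [7];  Q = [1]
  Insert 2 (step 2): P = [2] / [7];  Q = [1] / [2]
  Insert 5 (step 3): P = [2, 5] / [7];  Q = [1, 3] / [2]
  Insert 6 (step 4): P = [2, 5, 6] / [7];  Q = [1, 3, 4] / [2]
  Insert 3 (step 5): P = [2, 3, 6] / [5] / [7];  Q = [1, 3, 4] / [2] / [5]
  Insert 1 (step 6): P = [1, 3, 6] / [2] / [5] / [7];  Q = [1, 3, 4] / [2] / [5] / [6]
  Insert 4 (step 7): P = [1, 3, 4] / [2, 6] / [5] / [7];  Q = [1, 3, 4] / [2, 7] / [5] / [6]
Final shape: (3, 2, 1, 1).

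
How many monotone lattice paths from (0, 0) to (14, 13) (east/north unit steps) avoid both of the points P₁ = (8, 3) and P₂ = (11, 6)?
Number of paths = 17647860

Inclusion–exclusion. Total paths: C(27, 14) = 20058300. Through P₁: C(11, 8)·C(16, 6) = 1321320. Through P₂: C(17, 11)·C(10, 3) = 1485120. Since P₁ is strictly southwest of P₂, a monotone path through both must visit P₁ then P₂; paths through both = C(11, 8)·C(6, 3)·C(10, 3) = 396000. Avoid both = 20058300 − 1321320 − 1485120 + 396000 = 17647860.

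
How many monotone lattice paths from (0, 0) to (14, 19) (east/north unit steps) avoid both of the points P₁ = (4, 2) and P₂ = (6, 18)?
Number of paths = 691074216

Inclusion–exclusion. Total paths: C(33, 14) = 818809200. Through P₁: C(6, 4)·C(27, 10) = 126544275. Through P₂: C(24, 6)·C(9, 8) = 1211364. Since P₁ is strictly southwest of P₂, a monotone path through both must visit P₁ then P₂; paths through both = C(6, 4)·C(18, 2)·C(9, 8) = 20655. Avoid both = 818809200 − 126544275 − 1211364 + 20655 = 691074216.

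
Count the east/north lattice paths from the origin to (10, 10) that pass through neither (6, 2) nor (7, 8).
Number of paths = 108506

Inclusion–exclusion. Total paths: C(20, 10) = 184756. Through P₁: C(8, 6)·C(12, 4) = 13860. Through P₂: C(15, 7)·C(5, 3) = 64350. Since P₁ is strictly southwest of P₂, a monotone path through both must visit P₁ then P₂; paths through both = C(8, 6)·C(7, 1)·C(5, 3) = 1960. Avoid both = 184756 − 13860 − 64350 + 1960 = 108506.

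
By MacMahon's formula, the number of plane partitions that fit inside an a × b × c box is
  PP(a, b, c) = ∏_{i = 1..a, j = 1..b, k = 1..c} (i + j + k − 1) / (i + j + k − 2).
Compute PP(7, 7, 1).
PP(7, 7, 1) = 3432

Evaluate the triple product over i = 1..7, j = 1..7, k = 1..1. The factors are (2/1) · (3/2) · (4/3) · (5/4) · (6/5) · (7/6) · (8/7) · (3/2) · … (49 factors total). The numerators and denominators telescope so the product is an integer; carrying out the multiplication exactly gives PP(7, 7, 1) = 3432.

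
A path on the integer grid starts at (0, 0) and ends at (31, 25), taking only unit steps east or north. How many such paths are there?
Number of paths = 5574440580220512

A monotone lattice path from (0, 0) to (31, 25) consists of 31 east steps and 25 north steps in some order, so it is determined by which 31 of the 56 steps are east. The count is C(56, 31) = 5574440580220512.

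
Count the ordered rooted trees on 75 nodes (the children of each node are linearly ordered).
C_74 = 311496878311103321137536291518809134027240

These ordered rooted trees are counted by the Catalan number C_n = (1/(n + 1)) · C(2n, n). For n = 74: C_74 = (1/75) · C(148, 74) = 23362265873332749085315221863910685052043000/75 = 311496878311103321137536291518809134027240.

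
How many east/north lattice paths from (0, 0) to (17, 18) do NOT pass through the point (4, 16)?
Number of paths = 4537058925

Total paths from (0, 0) to (17, 18): C(35, 17) = 4537567650. Paths through (4, 16): (paths (0, 0) → (4, 16)) × (paths (4, 16) → (17, 18)) = C(20, 4) · C(15, 13) = 4845 · 105 = 508725. Avoidance count = 4537567650 − 508725 = 4537058925.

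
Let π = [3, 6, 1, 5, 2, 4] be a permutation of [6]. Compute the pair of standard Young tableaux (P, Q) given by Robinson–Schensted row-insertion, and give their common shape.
P = [1, 2, 4] / [3, 5] / [6];  Q = [1, 2, 6] / [3, 4] / [5];  common shape = (3, 2, 1)

Row-insert the values π_1, π_2, … into P one at a time, bumping the leftmost entry strictly greater than the inserted value down to the next row. The recording tableau Q records, in position (i, j), the step at which that cell was added to P.
  Insert 3 (step 1): P = [3];  Q = [1]
  Insert 6 (step 2): P = [3, 6];  Q = [1, 2]
  Insert 1 (step 3): P = [1, 6] / [3];  Q = [1, 2] / [3]
  Insert 5 (step 4): P = [1, 5] / [3, 6];  Q = [1, 2] / [3, 4]
  Insert 2 (step 5): P = [1, 2] / [3, 5] / [6];  Q = [1, 2] / [3, 4] / [5]
  Insert 4 (step 6): P = [1, 2, 4] / [3, 5] / [6];  Q = [1, 2, 6] / [3, 4] / [5]
Final shape: (3, 2, 1).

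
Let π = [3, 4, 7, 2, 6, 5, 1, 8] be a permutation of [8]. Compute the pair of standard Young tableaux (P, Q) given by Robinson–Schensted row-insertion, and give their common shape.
P = [1, 4, 5, 8] / [2, 6] / [3] / [7];  Q = [1, 2, 3, 8] / [4, 5] / [6] / [7];  common shape = (4, 2, 1, 1)

Row-insert the values π_1, π_2, … into P one at a time, bumping the leftmost entry strictly greater than the inserted value down to the next row. The recording tableau Q records, in position (i, j), the step at which that cell was added to P.
  Insert 3 (step 1): P = [3];  Q = [1]
  Insert 4 (step 2): P = [3, 4];  Q = [1, 2]
  Insert 7 (step 3): P = [3, 4, 7];  Q = [1, 2, 3]
  Insert 2 (step 4): P = [2, 4, 7] / [3];  Q = [1, 2, 3] / [4]
  Insert 6 (step 5): P = [2, 4, 6] / [3, 7];  Q = [1, 2, 3] / [4, 5]
  Insert 5 (step 6): P = [2, 4, 5] / [3, 6] / [7];  Q = [1, 2, 3] / [4, 5] / [6]
  Insert 1 (step 7): P = [1, 4, 5] / [2, 6] / [3] / [7];  Q = [1, 2, 3] / [4, 5] / [6] / [7]
  Insert 8 (step 8): P = [1, 4, 5, 8] / [2, 6] / [3] / [7];  Q = [1, 2, 3, 8] / [4, 5] / [6] / [7]
Final shape: (4, 2, 1, 1).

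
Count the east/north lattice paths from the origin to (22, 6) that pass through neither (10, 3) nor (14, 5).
Number of paths = 180568

Inclusion–exclusion. Total paths: C(28, 22) = 376740. Through P₁: C(13, 10)·C(15, 12) = 130130. Through P₂: C(19, 14)·C(9, 8) = 104652. Since P₁ is strictly southwest of P₂, a monotone path through both must visit P₁ then P₂; paths through both = C(13, 10)·C(6, 4)·C(9, 8) = 38610. Avoid both = 376740 − 130130 − 104652 + 38610 = 180568.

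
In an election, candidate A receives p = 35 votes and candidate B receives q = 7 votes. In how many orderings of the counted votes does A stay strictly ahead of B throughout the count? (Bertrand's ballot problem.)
Strict-lead orderings = 17985552

Total orderings of the 42 votes with 35 for A: C(42, 35) = 26978328. By the Bertrand ballot formula (Cycle Lemma / reflection principle), the number of orderings in which A is strictly ahead of B throughout is (p − q)/(p + q) · C(p + q, p) = (35 − 7)/(35 + 7) · 26978328 = 17985552.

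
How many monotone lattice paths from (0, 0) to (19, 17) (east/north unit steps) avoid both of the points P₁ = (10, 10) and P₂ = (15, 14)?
Number of paths = 4584105320

Inclusion–exclusion. Total paths: C(36, 19) = 8597496600. Through P₁: C(20, 10)·C(16, 9) = 2113608640. Through P₂: C(29, 15)·C(7, 4) = 2714556600. Since P₁ is strictly southwest of P₂, a monotone path through both must visit P₁ then P₂; paths through both = C(20, 10)·C(9, 5)·C(7, 4) = 814773960. Avoid both = 8597496600 − 2113608640 − 2714556600 + 814773960 = 4584105320.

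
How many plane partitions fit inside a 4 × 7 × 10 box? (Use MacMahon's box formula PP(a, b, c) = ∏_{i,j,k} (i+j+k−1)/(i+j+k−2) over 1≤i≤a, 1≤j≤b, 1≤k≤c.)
PP(4, 7, 10) = 69951472754592

Evaluate the triple product over i = 1..4, j = 1..7, k = 1..10. The factors are (2/1) · (3/2) · (4/3) · (5/4) · (6/5) · (7/6) · (8/7) · (9/8) · … (280 factors total). The numerators and denominators telescope so the product is an integer; carrying out the multiplication exactly gives PP(4, 7, 10) = 69951472754592.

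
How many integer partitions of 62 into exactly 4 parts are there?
p(62, 4 parts) = 1735

Partitions of n into exactly k parts are in bijection with partitions of n − k into at most k parts (subtract 1 from each part). So p(62, exactly 4) = p(58, parts ≤ 4). Computing via the recurrence p(m, j) = p(m, j−1) + p(m−j, j) gives 1735.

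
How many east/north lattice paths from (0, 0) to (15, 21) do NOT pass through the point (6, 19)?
Number of paths = 5558162060

Total paths from (0, 0) to (15, 21): C(36, 15) = 5567902560. Paths through (6, 19): (paths (0, 0) → (6, 19)) × (paths (6, 19) → (15, 21)) = C(25, 6) · C(11, 9) = 177100 · 55 = 9740500. Avoidance count = 5567902560 − 9740500 = 5558162060.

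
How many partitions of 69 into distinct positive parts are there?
q(69) = 27130

A partition into distinct parts is a strictly decreasing sequence summing to n. The recurrence d(n, m) = d(n, m−1) + d(n−m, m−1) (use part m at most once) with q(n) = d(n, n) gives q(69) = 27130. (Euler's theorem: # distinct-part partitions = # odd-part partitions.)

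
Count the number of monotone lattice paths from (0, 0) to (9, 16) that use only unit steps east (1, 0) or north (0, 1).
Number of paths = 2042975

A monotone lattice path from (0, 0) to (9, 16) consists of 9 east steps and 16 north steps in some order, so it is determined by which 9 of the 25 steps are east. The count is C(25, 9) = 2042975.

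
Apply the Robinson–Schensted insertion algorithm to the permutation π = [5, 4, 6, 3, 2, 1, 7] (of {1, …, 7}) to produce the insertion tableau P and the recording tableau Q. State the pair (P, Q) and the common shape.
P = [1, 6, 7] / [2] / [3] / [4] / [5];  Q = [1, 3, 7] / [2] / [4] / [5] / [6];  common shape = (3, 1, 1, 1, 1)

Row-insert the values π_1, π_2, … into P one at a time, bumping the leftmost entry strictly greater than the inserted value down to the next row. The recording tableau Q records, in position (i, j), the step at which that cell was added to P.
  Insert 5 (step 1): P = [5];  Q = [1]
  Insert 4 (step 2): P = [4] / [5];  Q = [1] / [2]
  Insert 6 (step 3): P = [4, 6] / [5];  Q = [1, 3] / [2]
  Insert 3 (step 4): P = [3, 6] / [4] / [5];  Q = [1, 3] / [2] / [4]
  Insert 2 (step 5): P = [2, 6] / [3] / [4] / [5];  Q = [1, 3] / [2] / [4] / [5]
  Insert 1 (step 6): P = [1, 6] / [2] / [3] / [4] / [5];  Q = [1, 3] / [2] / [4] / [5] / [6]
  Insert 7 (step 7): P = [1, 6, 7] / [2] / [3] / [4] / [5];  Q = [1, 3, 7] / [2] / [4] / [5] / [6]
Final shape: (3, 1, 1, 1, 1).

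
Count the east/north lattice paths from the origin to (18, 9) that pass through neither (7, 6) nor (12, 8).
Number of paths = 3432663

Inclusion–exclusion. Total paths: C(27, 18) = 4686825. Through P₁: C(13, 7)·C(14, 11) = 624624. Through P₂: C(20, 12)·C(7, 6) = 881790. Since P₁ is strictly southwest of P₂, a monotone path through both must visit P₁ then P₂; paths through both = C(13, 7)·C(7, 5)·C(7, 6) = 252252. Avoid both = 4686825 − 624624 − 881790 + 252252 = 3432663.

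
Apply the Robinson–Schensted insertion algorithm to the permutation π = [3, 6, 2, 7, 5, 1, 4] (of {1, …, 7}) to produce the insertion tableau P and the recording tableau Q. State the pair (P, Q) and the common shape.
P = [1, 4, 7] / [2, 5] / [3, 6];  Q = [1, 2, 4] / [3, 5] / [6, 7];  common shape = (3, 2, 2)

Row-insert the values π_1, π_2, … into P one at a time, bumping the leftmost entry strictly greater than the inserted value down to the next row. The recording tableau Q records, in position (i, j), the step at which that cell was added to P.
  Insert 3 (step 1): P = [3];  Q = [1]
  Insert 6 (step 2): P = [3, 6];  Q = [1, 2]
  Insert 2 (step 3): P = [2, 6] / [3];  Q = [1, 2] / [3]
  Insert 7 (step 4): P = [2, 6, 7] / [3];  Q = [1, 2, 4] / [3]
  Insert 5 (step 5): P = [2, 5, 7] / [3, 6];  Q = [1, 2, 4] / [3, 5]
  Insert 1 (step 6): P = [1, 5, 7] / [2, 6] / [3];  Q = [1, 2, 4] / [3, 5] / [6]
  Insert 4 (step 7): P = [1, 4, 7] / [2, 5] / [3, 6];  Q = [1, 2, 4] / [3, 5] / [6, 7]
Final shape: (3, 2, 2).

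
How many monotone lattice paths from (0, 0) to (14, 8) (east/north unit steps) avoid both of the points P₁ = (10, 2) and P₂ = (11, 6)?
Number of paths = 185450

Inclusion–exclusion. Total paths: C(22, 14) = 319770. Through P₁: C(12, 10)·C(10, 4) = 13860. Through P₂: C(17, 11)·C(5, 3) = 123760. Since P₁ is strictly southwest of P₂, a monotone path through both must visit P₁ then P₂; paths through both = C(12, 10)·C(5, 1)·C(5, 3) = 3300. Avoid both = 319770 − 13860 − 123760 + 3300 = 185450.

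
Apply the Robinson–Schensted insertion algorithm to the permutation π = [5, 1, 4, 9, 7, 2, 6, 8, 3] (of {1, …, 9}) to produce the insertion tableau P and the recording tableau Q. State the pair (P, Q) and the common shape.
P = [1, 2, 3, 8] / [4, 6] / [5, 7] / [9];  Q = [1, 3, 4, 8] / [2, 5] / [6, 7] / [9];  common shape = (4, 2, 2, 1)

Row-insert the values π_1, π_2, … into P one at a time, bumping the leftmost entry strictly greater than the inserted value down to the next row. The recording tableau Q records, in position (i, j), the step at which that cell was added to P.
  Insert 5 (step 1): P = [5];  Q = [1]
  Insert 1 (step 2): P = [1] / [5];  Q = [1] / [2]
  Insert 4 (step 3): P = [1, 4] / [5];  Q = [1, 3] / [2]
  Insert 9 (step 4): P = [1, 4, 9] / [5];  Q = [1, 3, 4] / [2]
  Insert 7 (step 5): P = [1, 4, 7] / [5, 9];  Q = [1, 3, 4] / [2, 5]
  Insert 2 (step 6): P = [1, 2, 7] / [4, 9] / [5];  Q = [1, 3, 4] / [2, 5] / [6]
  Insert 6 (step 7): P = [1, 2, 6] / [4, 7] / [5, 9];  Q = [1, 3, 4] / [2, 5] / [6, 7]
  Insert 8 (step 8): P = [1, 2, 6, 8] / [4, 7] / [5, 9];  Q = [1, 3, 4, 8] / [2, 5] / [6, 7]
  Insert 3 (step 9): P = [1, 2, 3, 8] / [4, 6] / [5, 7] / [9];  Q = [1, 3, 4, 8] / [2, 5] / [6, 7] / [9]
Final shape: (4, 2, 2, 1).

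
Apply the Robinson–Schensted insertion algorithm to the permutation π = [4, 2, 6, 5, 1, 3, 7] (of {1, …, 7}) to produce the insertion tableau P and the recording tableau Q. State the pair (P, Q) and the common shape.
P = [1, 3, 7] / [2, 5] / [4, 6];  Q = [1, 3, 7] / [2, 4] / [5, 6];  common shape = (3, 2, 2)

Row-insert the values π_1, π_2, … into P one at a time, bumping the leftmost entry strictly greater than the inserted value down to the next row. The recording tableau Q records, in position (i, j), the step at which that cell was added to P.
  Insert 4 (step 1): P = [4];  Q = [1]
  Insert 2 (step 2): P = [2] / [4];  Q = [1] / [2]
  Insert 6 (step 3): P = [2, 6] / [4];  Q = [1, 3] / [2]
  Insert 5 (step 4): P = [2, 5] / [4, 6];  Q = [1, 3] / [2, 4]
  Insert 1 (step 5): P = [1, 5] / [2, 6] / [4];  Q = [1, 3] / [2, 4] / [5]
  Insert 3 (step 6): P = [1, 3] / [2, 5] / [4, 6];  Q = [1, 3] / [2, 4] / [5, 6]
  Insert 7 (step 7): P = [1, 3, 7] / [2, 5] / [4, 6];  Q = [1, 3, 7] / [2, 4] / [5, 6]
Final shape: (3, 2, 2).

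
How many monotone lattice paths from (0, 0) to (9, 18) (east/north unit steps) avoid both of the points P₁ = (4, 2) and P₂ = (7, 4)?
Number of paths = 4359990

Inclusion–exclusion. Total paths: C(27, 9) = 4686825. Through P₁: C(6, 4)·C(21, 5) = 305235. Through P₂: C(11, 7)·C(16, 2) = 39600. Since P₁ is strictly southwest of P₂, a monotone path through both must visit P₁ then P₂; paths through both = C(6, 4)·C(5, 3)·C(16, 2) = 18000. Avoid both = 4686825 − 305235 − 39600 + 18000 = 4359990.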